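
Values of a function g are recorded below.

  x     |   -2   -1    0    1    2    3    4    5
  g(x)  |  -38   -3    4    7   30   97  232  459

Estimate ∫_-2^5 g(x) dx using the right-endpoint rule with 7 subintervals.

Δx = 1.
Sum = 1·[(-3) + 4 + 7 + 30 + 97 + 232 + 459] = 826.

826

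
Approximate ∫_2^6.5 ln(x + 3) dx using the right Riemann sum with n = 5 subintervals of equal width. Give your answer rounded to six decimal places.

9.122534

Δx = (6.5 − 2)/5 = 0.9.
Right endpoints: 2.9, 3.8, 4.7, 5.6, 6.5.
f(2.9) ≈ 1.774952, f(3.8) ≈ 1.916923, f(4.7) ≈ 2.041220, f(5.6) ≈ 2.151762, f(6.5) ≈ 2.251292.
Sum = Δx · [f(2.9) + f(3.8) + f(4.7) + f(5.6) + f(6.5)].
Sum ≈ 9.122534.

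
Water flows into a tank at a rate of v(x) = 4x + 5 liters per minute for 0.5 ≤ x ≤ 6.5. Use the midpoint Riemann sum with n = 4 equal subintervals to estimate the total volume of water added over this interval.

Δx = (6.5 − 0.5)/4 = 1.5.
Midpoints: 1.25, 2.75, 4.25, 5.75.
v(1.25) = 10, v(2.75) = 16, v(4.25) = 22, v(5.75) = 28.
Sum = Δx · [v(1.25) + v(2.75) + v(4.25) + v(5.75)].
Sum = 114.

114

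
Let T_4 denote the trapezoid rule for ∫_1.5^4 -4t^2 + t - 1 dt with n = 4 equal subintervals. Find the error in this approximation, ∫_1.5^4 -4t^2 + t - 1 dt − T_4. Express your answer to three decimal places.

Exact integral: ∫_1.5^4 f(t) dt ≈ -76.45833.
T_4 = -77.109375.
Error ≈ -76.45833 − (-77.109375) ≈ 0.651.

0.651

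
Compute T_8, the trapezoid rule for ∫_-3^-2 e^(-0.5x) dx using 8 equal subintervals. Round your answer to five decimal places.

Δx = (-2 − (-3))/8 = 0.125.
f(-3) ≈ 4.48169, f(-2.875) ≈ 4.21016, f(-2.75) ≈ 3.95508, f(-2.625) ≈ 3.71545, f(-2.5) ≈ 3.49034, f(-2.375) ≈ 3.27887, f(-2.25) ≈ 3.08022, f(-2.125) ≈ 2.89360, f(-2) ≈ 2.71828.
T_8 = (Δx/2)·[f(x_0) + 2f(x_1) + ... + 2f(x_{7}) + f(x_8)].
Sum ≈ 3.52796.

3.52796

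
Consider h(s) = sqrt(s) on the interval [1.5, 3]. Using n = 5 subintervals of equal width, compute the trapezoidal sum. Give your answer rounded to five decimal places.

Δs = (3 − 1.5)/5 = 0.3.
h(1.5) ≈ 1.22474, h(1.8) ≈ 1.34164, h(2.1) ≈ 1.44914, h(2.4) ≈ 1.54919, h(2.7) ≈ 1.64317, h(3) ≈ 1.73205.
T_5 = (Δs/2)·[h(s_0) + 2h(s_1) + ... + 2h(s_{4}) + h(s_5)].
Sum ≈ 2.23846.

2.23846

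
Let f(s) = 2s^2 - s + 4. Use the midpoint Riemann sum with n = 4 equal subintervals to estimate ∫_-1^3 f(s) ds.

Δs = (3 − (-1))/4 = 1.
Midpoints: -0.5, 0.5, 1.5, 2.5.
f(-0.5) = 5, f(0.5) = 4, f(1.5) = 7, f(2.5) = 14.
Sum = Δs · [f(-0.5) + f(0.5) + f(1.5) + f(2.5)].
Sum = 30.

30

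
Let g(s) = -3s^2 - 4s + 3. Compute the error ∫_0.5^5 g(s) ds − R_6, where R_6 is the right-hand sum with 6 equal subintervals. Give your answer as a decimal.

Exact integral: ∫_0.5^5 g(s) ds = -160.875.
R_6 = -196.734375.
Error = -160.875 − (-196.734375) = 35.859375.

35.859375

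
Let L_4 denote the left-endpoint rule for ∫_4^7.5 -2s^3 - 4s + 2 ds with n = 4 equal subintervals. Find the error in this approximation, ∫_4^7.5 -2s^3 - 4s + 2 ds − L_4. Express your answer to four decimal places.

-303.8574

Exact integral: ∫_4^7.5 f(s) ds = -1527.53125.
L_4 ≈ -1223.673828.
Error ≈ -1527.53125 − (-1223.673828) ≈ -303.8574.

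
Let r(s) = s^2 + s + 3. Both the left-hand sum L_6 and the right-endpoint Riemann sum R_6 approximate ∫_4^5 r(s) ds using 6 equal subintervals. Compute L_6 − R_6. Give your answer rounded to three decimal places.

L_6 ≈ 27.00463.
R_6 ≈ 28.67130.
L_6 − R_6 ≈ -1.667.

-1.667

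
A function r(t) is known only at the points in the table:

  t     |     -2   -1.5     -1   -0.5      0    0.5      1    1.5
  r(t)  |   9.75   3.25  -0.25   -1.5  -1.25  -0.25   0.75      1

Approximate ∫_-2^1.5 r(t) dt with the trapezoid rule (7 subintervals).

3.0625

Δt = 0.5.
T_7 = (0.5/2)·[9.75 + 2·3.25 + 2·(-0.25) + 2·(-1.5) + 2·(-1.25) + 2·(-0.25) + 2·0.75 + 1] = 3.0625.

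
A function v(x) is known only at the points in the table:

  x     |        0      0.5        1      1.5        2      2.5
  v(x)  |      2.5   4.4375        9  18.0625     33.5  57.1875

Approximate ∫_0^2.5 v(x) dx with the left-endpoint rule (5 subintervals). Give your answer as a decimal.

Δx = 0.5.
Sum = 0.5·[2.5 + 4.4375 + 9 + 18.0625 + 33.5] = 33.75.

33.75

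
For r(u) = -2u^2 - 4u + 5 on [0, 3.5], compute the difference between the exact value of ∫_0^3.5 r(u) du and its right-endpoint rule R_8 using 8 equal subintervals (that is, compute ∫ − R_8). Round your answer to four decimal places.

8.6452

Exact integral: ∫_0^3.5 r(u) du ≈ -35.583333.
R_8 ≈ -44.228516.
Error ≈ -35.583333 − (-44.228516) ≈ 8.6452.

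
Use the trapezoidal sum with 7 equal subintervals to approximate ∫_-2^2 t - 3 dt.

Δt = (2 − (-2))/7 = 4/7.
f(-2) = -5, f(-10/7) = -31/7, f(-6/7) = -27/7, f(-2/7) = -23/7, f(2/7) = -19/7, f(6/7) = -15/7, f(10/7) = -11/7, f(2) = -1.
T_7 = (Δt/2)·[f(t_0) + 2f(t_1) + ... + 2f(t_{6}) + f(t_7)].
Sum = -12.

-12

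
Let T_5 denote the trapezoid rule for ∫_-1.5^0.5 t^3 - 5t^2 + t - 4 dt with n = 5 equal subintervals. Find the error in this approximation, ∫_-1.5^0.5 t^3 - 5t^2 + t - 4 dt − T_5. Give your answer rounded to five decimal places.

0.34667

Exact integral: ∫_-1.5^0.5 f(t) dt ≈ -16.0833333.
T_5 = -16.43.
Error ≈ -16.0833333 − (-16.43) ≈ 0.34667.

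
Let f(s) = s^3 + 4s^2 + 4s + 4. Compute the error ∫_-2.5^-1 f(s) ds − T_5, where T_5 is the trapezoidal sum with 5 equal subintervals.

0.028125

Exact integral: ∫_-2.5^-1 f(s) ds = 5.484375.
T_5 = 5.45625.
Error = 5.484375 − 5.45625 = 0.028125.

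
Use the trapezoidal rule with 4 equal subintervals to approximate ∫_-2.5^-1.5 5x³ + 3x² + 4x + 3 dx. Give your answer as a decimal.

Δx = (-1.5 − (-2.5))/4 = 0.25.
f(-2.5) = -66.375, f(-2.25) = -47.765625, f(-2) = -33, f(-1.75) = -21.609375, f(-1.5) = -13.125.
T_4 = (Δx/2)·[f(x_0) + 2f(x_1) + 2f(x_2) + 2f(x_3) + f(x_4)].
Sum = -35.53125.

-35.53125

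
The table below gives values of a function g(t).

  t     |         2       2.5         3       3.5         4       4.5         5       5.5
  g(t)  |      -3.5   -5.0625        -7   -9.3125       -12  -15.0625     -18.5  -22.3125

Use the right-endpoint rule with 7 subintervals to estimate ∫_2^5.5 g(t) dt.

-44.625

Δt = 0.5.
Sum = 0.5·[(-5.0625) + (-7) + (-9.3125) + (-12) + (-15.0625) + (-18.5) + (-22.3125)] = -44.625.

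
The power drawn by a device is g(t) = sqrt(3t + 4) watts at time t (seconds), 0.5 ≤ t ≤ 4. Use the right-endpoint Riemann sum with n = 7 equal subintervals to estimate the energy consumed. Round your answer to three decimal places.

Δt = (4 − 0.5)/7 = 0.5.
Right endpoints: 1, 1.5, 2, 2.5, 3, 3.5, 4.
g(1) ≈ 2.646, g(1.5) ≈ 2.915, g(2) ≈ 3.162, g(2.5) ≈ 3.391, g(3) ≈ 3.606, g(3.5) ≈ 3.808, g(4) ≈ 4.000.
Sum = Δt · [g(1) + g(1.5) + g(2) + ...].
Sum ≈ 11.764.

11.764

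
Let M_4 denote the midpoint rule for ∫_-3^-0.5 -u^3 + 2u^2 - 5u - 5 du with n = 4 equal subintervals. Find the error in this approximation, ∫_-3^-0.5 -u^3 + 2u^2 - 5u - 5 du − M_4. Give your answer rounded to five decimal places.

Exact integral: ∫_-3^-0.5 f(u) du ≈ 47.5260417.
M_4 ≈ 46.9360352.
Error ≈ 47.5260417 − 46.9360352 ≈ 0.59001.

0.59001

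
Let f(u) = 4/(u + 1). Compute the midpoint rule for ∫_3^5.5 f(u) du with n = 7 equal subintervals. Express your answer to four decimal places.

Δu = (5.5 − 3)/7 = 5/14.
Midpoints: 89/28, 99/28, 109/28, 4.25, 129/28, 139/28, 149/28.
f(89/28) = 112/117, f(99/28) = 112/127, f(109/28) = 112/137, f(4.25) = 16/21, f(129/28) = 112/157, f(139/28) = 112/167, f(149/28) = 112/177.
Sum = Δu · [f(89/28) + f(99/28) + f(109/28) + ...].
Sum ≈ 1.9412.

1.9412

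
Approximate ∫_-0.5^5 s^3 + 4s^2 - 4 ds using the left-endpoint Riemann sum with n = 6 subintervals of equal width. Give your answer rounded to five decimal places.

206.62399

Δs = (5 − (-0.5))/6 = 11/12.
Left endpoints: -0.5, 5/12, 4/3, 2.25, 19/6, 49/12.
f(-0.5) = -3.125, f(5/12) = -5587/1728, f(4/3) = 148/27, f(2.25) = 27.640625, f(19/6) = 14659/216, f(49/12) = 225985/1728.
Sum = Δs · [f(-0.5) + f(5/12) + f(4/3) + ...].
Sum ≈ 206.62399.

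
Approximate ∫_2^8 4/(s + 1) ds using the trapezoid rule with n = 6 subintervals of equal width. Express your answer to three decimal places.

Δs = (8 − 2)/6 = 1.
f(2) = 4/3, f(3) = 1, f(4) = 0.8, f(5) = 2/3, f(6) = 4/7, f(7) = 0.5, f(8) = 4/9.
T_6 = (Δs/2)·[f(s_0) + 2f(s_1) + ... + 2f(s_{5}) + f(s_6)].
Sum ≈ 4.427.

4.427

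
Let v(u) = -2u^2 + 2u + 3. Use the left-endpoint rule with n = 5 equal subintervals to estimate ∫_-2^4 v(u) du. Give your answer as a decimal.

Δu = (4 − (-2))/5 = 1.2.
Left endpoints: -2, -0.8, 0.4, 1.6, 2.8.
v(-2) = -9, v(-0.8) = 0.12, v(0.4) = 3.48, v(1.6) = 1.08, v(2.8) = -7.08.
Sum = Δu · [v(-2) + v(-0.8) + v(0.4) + v(1.6) + v(2.8)].
Sum = -13.68.

-13.68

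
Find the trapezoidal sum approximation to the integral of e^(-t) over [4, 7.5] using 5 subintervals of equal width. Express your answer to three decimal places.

0.018

Δt = (7.5 − 4)/5 = 0.7.
f(4) ≈ 0.018, f(4.7) ≈ 0.009, f(5.4) ≈ 0.005, f(6.1) ≈ 0.002, f(6.8) ≈ 0.001, f(7.5) ≈ 0.001.
T_5 = (Δt/2)·[f(t_0) + 2f(t_1) + ... + 2f(t_{4}) + f(t_5)].
Sum ≈ 0.018.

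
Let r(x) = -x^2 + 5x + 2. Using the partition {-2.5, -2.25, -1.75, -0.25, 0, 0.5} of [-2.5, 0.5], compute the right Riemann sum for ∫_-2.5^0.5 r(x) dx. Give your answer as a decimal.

Subinterval widths: 0.25, 0.5, 1.5, 0.25, 0.5.
Right endpoints: -2.25, -1.75, -0.25, 0, 0.5.
r(-2.25) = -14.3125, r(-1.75) = -9.8125, r(-0.25) = 0.6875, r(0) = 2, r(0.5) = 4.25.
Sum = Σ Δx_i · r(x_i).
Sum = -4.828125.

-4.828125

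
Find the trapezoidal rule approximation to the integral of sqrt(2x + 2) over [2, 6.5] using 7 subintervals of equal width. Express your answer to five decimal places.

14.46078

Δx = (6.5 − 2)/7 = 9/14.
f(2) ≈ 2.44949, f(37/14) ≈ 2.69921, f(23/7) ≈ 2.92770, f(55/14) ≈ 3.13961, f(32/7) ≈ 3.33809, f(73/14) ≈ 3.52542, f(41/7) ≈ 3.70328, f(6.5) ≈ 3.87298.
T_7 = (Δx/2)·[f(x_0) + 2f(x_1) + ... + 2f(x_{6}) + f(x_7)].
Sum ≈ 14.46078.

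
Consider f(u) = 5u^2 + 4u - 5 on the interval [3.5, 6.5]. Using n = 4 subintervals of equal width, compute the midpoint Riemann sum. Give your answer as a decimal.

430.546875

Δu = (6.5 − 3.5)/4 = 0.75.
Midpoints: 3.875, 4.625, 5.375, 6.125.
f(3.875) = 85.578125, f(4.625) = 120.453125, f(5.375) = 160.953125, f(6.125) = 207.078125.
Sum = Δu · [f(3.875) + f(4.625) + f(5.375) + f(6.125)].
Sum = 430.546875.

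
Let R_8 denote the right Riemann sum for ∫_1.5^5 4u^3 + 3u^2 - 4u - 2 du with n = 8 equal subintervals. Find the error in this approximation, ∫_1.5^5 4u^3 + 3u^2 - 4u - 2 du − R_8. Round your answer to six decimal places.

Exact integral: ∫_1.5^5 f(u) du = 689.0625.
R_8 ≈ 812.04101562.
Error ≈ 689.0625 − 812.04101562 ≈ -122.978516.

-122.978516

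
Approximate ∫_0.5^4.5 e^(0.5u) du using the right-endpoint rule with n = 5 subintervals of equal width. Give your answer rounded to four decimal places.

Δu = (4.5 − 0.5)/5 = 0.8.
Right endpoints: 1.3, 2.1, 2.9, 3.7, 4.5.
f(1.3) ≈ 1.9155, f(2.1) ≈ 2.8577, f(2.9) ≈ 4.2631, f(3.7) ≈ 6.3598, f(4.5) ≈ 9.4877.
Sum = Δu · [f(1.3) + f(2.1) + f(2.9) + f(3.7) + f(4.5)].
Sum ≈ 19.9071.

19.9071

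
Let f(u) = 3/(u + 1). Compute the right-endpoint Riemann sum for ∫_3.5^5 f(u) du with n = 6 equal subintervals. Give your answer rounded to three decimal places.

Δu = (5 − 3.5)/6 = 0.25.
Right endpoints: 3.75, 4, 4.25, 4.5, 4.75, 5.
f(3.75) = 12/19, f(4) = 0.6, f(4.25) = 4/7, f(4.5) = 6/11, f(4.75) = 12/23, f(5) = 0.5.
Sum = Δu · [f(3.75) + f(4) + f(4.25) + ...].
Sum ≈ 0.843.

0.843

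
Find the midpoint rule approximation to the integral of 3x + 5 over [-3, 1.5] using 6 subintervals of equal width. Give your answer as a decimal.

12.375

Δx = (1.5 − (-3))/6 = 0.75.
Midpoints: -2.625, -1.875, -1.125, -0.375, 0.375, 1.125.
f(-2.625) = -2.875, f(-1.875) = -0.625, f(-1.125) = 1.625, f(-0.375) = 3.875, f(0.375) = 6.125, f(1.125) = 8.375.
Sum = Δx · [f(-2.625) + f(-1.875) + f(-1.125) + ...].
Sum = 12.375.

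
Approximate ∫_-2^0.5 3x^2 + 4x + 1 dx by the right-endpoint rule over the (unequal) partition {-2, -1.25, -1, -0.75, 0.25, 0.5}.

3.5625

Subinterval widths: 0.75, 0.25, 0.25, 1, 0.25.
Right endpoints: -1.25, -1, -0.75, 0.25, 0.5.
f(-1.25) = 0.6875, f(-1) = 0, f(-0.75) = -0.3125, f(0.25) = 2.1875, f(0.5) = 3.75.
Sum = Σ Δx_i · f(x_i).
Sum = 3.5625.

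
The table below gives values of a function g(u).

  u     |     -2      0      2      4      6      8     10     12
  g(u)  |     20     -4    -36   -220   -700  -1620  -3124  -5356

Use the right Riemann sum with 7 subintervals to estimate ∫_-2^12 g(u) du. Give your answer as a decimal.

Δu = 2.
Sum = 2·[(-4) + (-36) + (-220) + (-700) + (-1620) + (-3124) + (-5356)] = -22120.

-22120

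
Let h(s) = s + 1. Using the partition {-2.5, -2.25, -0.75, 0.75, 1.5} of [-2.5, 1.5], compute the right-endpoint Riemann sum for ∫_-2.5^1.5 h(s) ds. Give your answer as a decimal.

4.5625

Subinterval widths: 0.25, 1.5, 1.5, 0.75.
Right endpoints: -2.25, -0.75, 0.75, 1.5.
h(-2.25) = -1.25, h(-0.75) = 0.25, h(0.75) = 1.75, h(1.5) = 2.5.
Sum = Σ Δs_i · h(s_i).
Sum = 4.5625.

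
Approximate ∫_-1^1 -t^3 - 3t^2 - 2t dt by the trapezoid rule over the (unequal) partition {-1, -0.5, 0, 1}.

Subinterval widths: 0.5, 0.5, 1.
f(-1) = 0, f(-0.5) = 0.375, f(0) = 0, f(1) = -6.
On each subinterval the trapezoid contributes (Δt_i/2)·[f(t_{i-1}) + f(t_i)].
Sum = -2.8125.

-2.8125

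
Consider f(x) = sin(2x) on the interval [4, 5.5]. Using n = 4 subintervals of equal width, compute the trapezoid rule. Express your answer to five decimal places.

Δx = (5.5 − 4)/4 = 0.375.
f(4) ≈ 0.98936, f(4.375) ≈ 0.62472, f(4.75) ≈ -0.07515, f(5.125) ≈ -0.73470, f(5.5) ≈ -0.99999.
T_4 = (Δx/2)·[f(x_0) + 2f(x_1) + 2f(x_2) + 2f(x_3) + f(x_4)].
Sum ≈ -0.07142.

-0.07142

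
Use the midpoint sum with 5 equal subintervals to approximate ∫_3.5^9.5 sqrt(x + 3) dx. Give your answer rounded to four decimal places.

18.4182

Δx = (9.5 − 3.5)/5 = 1.2.
Midpoints: 4.1, 5.3, 6.5, 7.7, 8.9.
f(4.1) ≈ 2.6646, f(5.3) ≈ 2.8810, f(6.5) ≈ 3.0822, f(7.7) ≈ 3.2711, f(8.9) ≈ 3.4496.
Sum = Δx · [f(4.1) + f(5.3) + f(6.5) + f(7.7) + f(8.9)].
Sum ≈ 18.4182.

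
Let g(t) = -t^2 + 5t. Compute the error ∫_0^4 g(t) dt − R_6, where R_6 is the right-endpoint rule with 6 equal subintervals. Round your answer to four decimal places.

Exact integral: ∫_0^4 g(t) dt ≈ 18.666667.
R_6 ≈ 19.703704.
Error ≈ 18.666667 − 19.703704 ≈ -1.0370.

-1.0370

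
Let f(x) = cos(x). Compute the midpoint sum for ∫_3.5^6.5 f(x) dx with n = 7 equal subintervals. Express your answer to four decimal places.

0.5703

Δx = (6.5 − 3.5)/7 = 3/7.
Midpoints: 26/7, 29/7, 32/7, 5, 38/7, 41/7, 44/7.
f(26/7) ≈ -0.8404, f(29/7) ≈ -0.5392, f(32/7) ≈ -0.1405, f(5) ≈ 0.2837, f(38/7) ≈ 0.6565, f(41/7) ≈ 0.9106, f(44/7) ≈ 1.0000.
Sum = Δx · [f(26/7) + f(29/7) + f(32/7) + ...].
Sum ≈ 0.5703.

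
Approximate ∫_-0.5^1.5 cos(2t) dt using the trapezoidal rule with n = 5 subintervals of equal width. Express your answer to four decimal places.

0.4648

Δt = (1.5 − (-0.5))/5 = 0.4.
f(-0.5) ≈ 0.5403, f(-0.1) ≈ 0.9801, f(0.3) ≈ 0.8253, f(0.7) ≈ 0.1700, f(1.1) ≈ -0.5885, f(1.5) ≈ -0.9900.
T_5 = (Δt/2)·[f(t_0) + 2f(t_1) + ... + 2f(t_{4}) + f(t_5)].
Sum ≈ 0.4648.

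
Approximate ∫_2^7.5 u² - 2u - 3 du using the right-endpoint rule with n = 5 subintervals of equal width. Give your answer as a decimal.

93.005

Δu = (7.5 − 2)/5 = 1.1.
Right endpoints: 3.1, 4.2, 5.3, 6.4, 7.5.
f(3.1) = 0.41, f(4.2) = 6.24, f(5.3) = 14.49, f(6.4) = 25.16, f(7.5) = 38.25.
Sum = Δu · [f(3.1) + f(4.2) + f(5.3) + f(6.4) + f(7.5)].
Sum = 93.005.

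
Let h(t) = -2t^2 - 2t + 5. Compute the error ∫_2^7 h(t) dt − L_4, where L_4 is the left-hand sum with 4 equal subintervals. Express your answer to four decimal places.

Exact integral: ∫_2^7 h(t) dt ≈ -243.333333.
L_4 = -183.4375.
Error ≈ -243.333333 − (-183.4375) ≈ -59.8958.

-59.8958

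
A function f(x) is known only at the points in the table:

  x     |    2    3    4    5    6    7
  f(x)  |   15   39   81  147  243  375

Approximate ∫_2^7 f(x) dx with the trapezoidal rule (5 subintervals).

Δx = 1.
T_5 = (1/2)·[15 + 2·39 + 2·81 + 2·147 + 2·243 + 375] = 705.

705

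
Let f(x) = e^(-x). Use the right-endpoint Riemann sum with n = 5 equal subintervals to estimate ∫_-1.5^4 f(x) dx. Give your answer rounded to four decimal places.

2.4498

Δx = (4 − (-1.5))/5 = 1.1.
Right endpoints: -0.4, 0.7, 1.8, 2.9, 4.
f(-0.4) ≈ 1.4918, f(0.7) ≈ 0.4966, f(1.8) ≈ 0.1653, f(2.9) ≈ 0.0550, f(4) ≈ 0.0183.
Sum = Δx · [f(-0.4) + f(0.7) + f(1.8) + f(2.9) + f(4)].
Sum ≈ 2.4498.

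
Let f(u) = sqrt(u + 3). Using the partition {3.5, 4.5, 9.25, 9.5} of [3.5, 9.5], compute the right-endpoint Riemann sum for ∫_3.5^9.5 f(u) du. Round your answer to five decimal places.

Subinterval widths: 1, 4.75, 0.25.
Right endpoints: 4.5, 9.25, 9.5.
f(4.5) ≈ 2.73861, f(9.25) ≈ 3.50000, f(9.5) ≈ 3.53553.
Sum = Σ Δu_i · f(u_i).
Sum ≈ 20.24750.

20.24750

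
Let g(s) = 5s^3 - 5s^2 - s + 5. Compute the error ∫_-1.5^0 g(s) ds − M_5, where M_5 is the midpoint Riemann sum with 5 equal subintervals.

-0.1828125

Exact integral: ∫_-1.5^0 g(s) ds = -3.328125.
M_5 = -3.1453125.
Error = -3.328125 − (-3.1453125) = -0.1828125.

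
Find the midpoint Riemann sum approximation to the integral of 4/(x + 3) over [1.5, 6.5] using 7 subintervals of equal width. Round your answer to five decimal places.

Δx = (6.5 − 1.5)/7 = 5/7.
Midpoints: 13/7, 18/7, 23/7, 4, 33/7, 38/7, 43/7.
f(13/7) = 14/17, f(18/7) = 28/39, f(23/7) = 7/11, f(4) = 4/7, f(33/7) = 14/27, f(38/7) = 28/59, f(43/7) = 0.4375.
Sum = Δx · [f(13/7) + f(18/7) + f(23/7) + ...].
Sum ≈ 2.98562.

2.98562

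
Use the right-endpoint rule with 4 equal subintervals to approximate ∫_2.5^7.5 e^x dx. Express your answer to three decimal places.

Δx = (7.5 − 2.5)/4 = 1.25.
Right endpoints: 3.75, 5, 6.25, 7.5.
f(3.75) ≈ 42.521, f(5) ≈ 148.413, f(6.25) ≈ 518.013, f(7.5) ≈ 1808.042.
Sum = Δx · [f(3.75) + f(5) + f(6.25) + f(7.5)].
Sum ≈ 3146.237.

3146.237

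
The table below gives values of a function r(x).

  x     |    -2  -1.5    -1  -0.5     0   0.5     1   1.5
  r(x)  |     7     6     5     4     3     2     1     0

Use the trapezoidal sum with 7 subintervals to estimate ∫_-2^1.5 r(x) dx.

Δx = 0.5.
T_7 = (0.5/2)·[7 + 2·6 + 2·5 + 2·4 + 2·3 + 2·2 + 2·1 + 0] = 12.25.

12.25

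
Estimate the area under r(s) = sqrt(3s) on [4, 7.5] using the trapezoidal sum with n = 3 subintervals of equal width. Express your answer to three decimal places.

14.466

Δs = (7.5 − 4)/3 = 7/6.
r(4) ≈ 3.464, r(31/6) ≈ 3.937, r(19/3) ≈ 4.359, r(7.5) ≈ 4.743.
T_3 = (Δs/2)·[r(s_0) + 2r(s_1) + 2r(s_2) + r(s_3)].
Sum ≈ 14.466.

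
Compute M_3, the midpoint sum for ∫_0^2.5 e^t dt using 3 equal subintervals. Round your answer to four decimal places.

Δt = (2.5 − 0)/3 = 5/6.
Midpoints: 5/12, 1.25, 25/12.
f(5/12) ≈ 1.5169, f(1.25) ≈ 3.4903, f(25/12) ≈ 8.0312.
Sum = Δt · [f(5/12) + f(1.25) + f(25/12)].
Sum ≈ 10.8654.

10.8654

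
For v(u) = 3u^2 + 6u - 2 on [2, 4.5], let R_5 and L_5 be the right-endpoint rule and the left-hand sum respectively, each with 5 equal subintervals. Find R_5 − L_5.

31.875

R_5 = 143.125.
L_5 = 111.25.
R_5 − L_5 = 31.875.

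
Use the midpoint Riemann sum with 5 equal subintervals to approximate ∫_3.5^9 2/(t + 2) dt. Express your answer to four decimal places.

1.3838

Δt = (9 − 3.5)/5 = 1.1.
Midpoints: 4.05, 5.15, 6.25, 7.35, 8.45.
f(4.05) = 40/121, f(5.15) = 40/143, f(6.25) = 8/33, f(7.35) = 40/187, f(8.45) = 40/209.
Sum = Δt · [f(4.05) + f(5.15) + f(6.25) + f(7.35) + f(8.45)].
Sum ≈ 1.3838.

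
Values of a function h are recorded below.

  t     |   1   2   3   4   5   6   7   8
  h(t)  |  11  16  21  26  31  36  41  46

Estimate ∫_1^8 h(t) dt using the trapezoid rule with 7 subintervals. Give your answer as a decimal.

Δt = 1.
T_7 = (1/2)·[11 + 2·16 + 2·21 + 2·26 + 2·31 + 2·36 + 2·41 + 46] = 199.5.

199.5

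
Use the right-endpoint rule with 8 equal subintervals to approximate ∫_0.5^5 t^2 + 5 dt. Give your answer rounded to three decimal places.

Δt = (5 − 0.5)/8 = 0.5625.
Right endpoints: 1.0625, 1.625, 2.1875, 2.75, 3.3125, 3.875, 4.4375, 5.
f(1.0625) = 6.12890625, f(1.625) = 7.640625, f(2.1875) = 9.78515625, f(2.75) = 12.5625, f(3.3125) = 15.97265625, f(3.875) = 20.015625, f(4.4375) = 24.69140625, f(5) = 30.
Sum = Δt · [f(1.0625) + f(1.625) + f(2.1875) + ...].
Sum ≈ 71.323.

71.323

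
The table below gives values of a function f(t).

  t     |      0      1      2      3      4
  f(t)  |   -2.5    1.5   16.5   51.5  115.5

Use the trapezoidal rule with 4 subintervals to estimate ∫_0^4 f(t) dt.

126

Δt = 1.
T_4 = (1/2)·[(-2.5) + 2·1.5 + 2·16.5 + 2·51.5 + 115.5] = 126.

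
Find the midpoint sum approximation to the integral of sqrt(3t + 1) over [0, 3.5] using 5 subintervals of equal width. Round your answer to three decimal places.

8.464

Δt = (3.5 − 0)/5 = 0.7.
Midpoints: 0.35, 1.05, 1.75, 2.45, 3.15.
f(0.35) ≈ 1.432, f(1.05) ≈ 2.037, f(1.75) ≈ 2.500, f(2.45) ≈ 2.890, f(3.15) ≈ 3.233.
Sum = Δt · [f(0.35) + f(1.05) + f(1.75) + f(2.45) + f(3.15)].
Sum ≈ 8.464.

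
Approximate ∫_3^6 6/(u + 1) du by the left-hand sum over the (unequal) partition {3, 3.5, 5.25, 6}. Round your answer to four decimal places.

Subinterval widths: 0.5, 1.75, 0.75.
Left endpoints: 3, 3.5, 5.25.
f(3) = 1.5, f(3.5) = 4/3, f(5.25) = 0.96.
Sum = Σ Δu_i · f(u_i).
Sum ≈ 3.8033.

3.8033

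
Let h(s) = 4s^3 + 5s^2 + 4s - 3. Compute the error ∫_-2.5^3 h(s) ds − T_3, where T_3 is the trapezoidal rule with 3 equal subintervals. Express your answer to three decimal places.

Exact integral: ∫_-2.5^3 h(s) ds ≈ 101.97917.
T_3 ≈ 126.62731.
Error ≈ 101.97917 − 126.62731 ≈ -24.648.

-24.648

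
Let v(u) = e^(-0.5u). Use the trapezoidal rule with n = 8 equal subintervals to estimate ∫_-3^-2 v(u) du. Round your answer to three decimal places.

Δu = (-2 − (-3))/8 = 0.125.
v(-3) ≈ 4.482, v(-2.875) ≈ 4.210, v(-2.75) ≈ 3.955, v(-2.625) ≈ 3.715, v(-2.5) ≈ 3.490, v(-2.375) ≈ 3.279, v(-2.25) ≈ 3.080, v(-2.125) ≈ 2.894, v(-2) ≈ 2.718.
T_8 = (Δu/2)·[v(u_0) + 2v(u_1) + ... + 2v(u_{7}) + v(u_8)].
Sum ≈ 3.528.

3.528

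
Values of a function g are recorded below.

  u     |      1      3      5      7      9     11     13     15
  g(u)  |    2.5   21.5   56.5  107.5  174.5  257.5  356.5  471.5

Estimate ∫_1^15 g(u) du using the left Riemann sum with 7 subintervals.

1953

Δu = 2.
Sum = 2·[2.5 + 21.5 + 56.5 + 107.5 + 174.5 + 257.5 + 356.5] = 1953.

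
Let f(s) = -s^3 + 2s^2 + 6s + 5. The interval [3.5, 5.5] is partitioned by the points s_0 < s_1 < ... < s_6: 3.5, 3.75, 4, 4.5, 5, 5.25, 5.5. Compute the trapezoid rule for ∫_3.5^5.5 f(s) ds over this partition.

-45.515625

Subinterval widths: 0.25, 0.25, 0.5, 0.5, 0.25, 0.25.
f(3.5) = 7.625, f(3.75) = 2.890625, f(4) = -3, f(4.5) = -18.625, f(5) = -40, f(5.25) = -53.078125, f(5.5) = -67.875.
On each subinterval the trapezoid contributes (Δs_i/2)·[f(s_{i-1}) + f(s_i)].
Sum = -45.515625.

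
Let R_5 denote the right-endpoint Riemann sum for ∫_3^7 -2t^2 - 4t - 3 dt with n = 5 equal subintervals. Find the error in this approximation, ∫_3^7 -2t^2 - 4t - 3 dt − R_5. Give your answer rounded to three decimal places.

Exact integral: ∫_3^7 f(t) dt ≈ -302.66667.
R_5 = -341.92.
Error ≈ -302.66667 − (-341.92) ≈ 39.253.

39.253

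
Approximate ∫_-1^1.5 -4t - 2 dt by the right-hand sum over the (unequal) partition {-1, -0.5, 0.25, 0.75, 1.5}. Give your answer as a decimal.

-10.75

Subinterval widths: 0.5, 0.75, 0.5, 0.75.
Right endpoints: -0.5, 0.25, 0.75, 1.5.
f(-0.5) = 0, f(0.25) = -3, f(0.75) = -5, f(1.5) = -8.
Sum = Σ Δt_i · f(t_i).
Sum = -10.75.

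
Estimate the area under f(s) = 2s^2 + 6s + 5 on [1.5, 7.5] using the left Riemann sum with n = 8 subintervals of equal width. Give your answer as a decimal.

418.125

Δs = (7.5 − 1.5)/8 = 0.75.
Left endpoints: 1.5, 2.25, 3, 3.75, 4.5, 5.25, 6, 6.75.
f(1.5) = 18.5, f(2.25) = 28.625, f(3) = 41, f(3.75) = 55.625, f(4.5) = 72.5, f(5.25) = 91.625, f(6) = 113, f(6.75) = 136.625.
Sum = Δs · [f(1.5) + f(2.25) + f(3) + ...].
Sum = 418.125.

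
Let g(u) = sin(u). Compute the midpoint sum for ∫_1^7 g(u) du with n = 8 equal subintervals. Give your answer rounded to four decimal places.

-0.2187

Δu = (7 − 1)/8 = 0.75.
Midpoints: 1.375, 2.125, 2.875, 3.625, 4.375, 5.125, 5.875, 6.625.
g(1.375) ≈ 0.9809, g(2.125) ≈ 0.8503, g(2.875) ≈ 0.2634, g(3.625) ≈ -0.4648, g(4.375) ≈ -0.9436, g(5.125) ≈ -0.9161, g(5.875) ≈ -0.3969, g(6.625) ≈ 0.3352.
Sum = Δu · [g(1.375) + g(2.125) + g(2.875) + ...].
Sum ≈ -0.2187.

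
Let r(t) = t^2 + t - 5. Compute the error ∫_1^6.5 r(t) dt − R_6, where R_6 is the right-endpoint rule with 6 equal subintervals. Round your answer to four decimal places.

Exact integral: ∫_1^6.5 r(t) dt ≈ 84.333333.
R_6 ≈ 106.530671.
Error ≈ 84.333333 − 106.530671 ≈ -22.1973.

-22.1973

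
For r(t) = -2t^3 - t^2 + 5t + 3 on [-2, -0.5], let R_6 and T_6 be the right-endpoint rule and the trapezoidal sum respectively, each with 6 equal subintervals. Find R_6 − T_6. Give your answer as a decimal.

-0.5625

R_6 = 0.0078125.
T_6 = 0.5703125.
R_6 − T_6 = -0.5625.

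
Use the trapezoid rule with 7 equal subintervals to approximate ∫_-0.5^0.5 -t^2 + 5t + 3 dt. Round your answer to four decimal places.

Δt = (0.5 − (-0.5))/7 = 1/7.
f(-0.5) = 0.25, f(-5/14) = 213/196, f(-3/14) = 369/196, f(-1/14) = 517/196, f(1/14) = 657/196, f(3/14) = 789/196, f(5/14) = 913/196, f(0.5) = 5.25.
T_7 = (Δt/2)·[f(t_0) + 2f(t_1) + ... + 2f(t_{6}) + f(t_7)].
Sum ≈ 2.9133.

2.9133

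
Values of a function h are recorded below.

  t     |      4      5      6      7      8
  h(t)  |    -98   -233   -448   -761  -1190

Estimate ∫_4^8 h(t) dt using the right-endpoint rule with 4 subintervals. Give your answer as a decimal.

-2632

Δt = 1.
Sum = 1·[(-233) + (-448) + (-761) + (-1190)] = -2632.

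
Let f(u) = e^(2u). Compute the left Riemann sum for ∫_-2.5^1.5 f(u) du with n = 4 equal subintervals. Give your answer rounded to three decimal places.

3.143

Δu = (1.5 − (-2.5))/4 = 1.
Left endpoints: -2.5, -1.5, -0.5, 0.5.
f(-2.5) ≈ 0.007, f(-1.5) ≈ 0.050, f(-0.5) ≈ 0.368, f(0.5) ≈ 2.718.
Sum = Δu · [f(-2.5) + f(-1.5) + f(-0.5) + f(0.5)].
Sum ≈ 3.143.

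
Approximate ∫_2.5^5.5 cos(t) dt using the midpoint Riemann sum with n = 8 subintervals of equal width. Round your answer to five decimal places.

Δt = (5.5 − 2.5)/8 = 0.375.
Midpoints: 2.6875, 3.0625, 3.4375, 3.8125, 4.1875, 4.5625, 4.9375, 5.3125.
f(2.6875) ≈ -0.89866, f(3.0625) ≈ -0.99687, f(3.4375) ≈ -0.95654, f(3.8125) ≈ -0.78326, f(4.1875) ≈ -0.50112, f(4.5625) ≈ -0.14933, f(4.9375) ≈ 0.22321, f(5.3125) ≈ 0.56473.
Sum = Δt · [f(2.6875) + f(3.0625) + f(3.4375) + ...].
Sum ≈ -1.31168.

-1.31168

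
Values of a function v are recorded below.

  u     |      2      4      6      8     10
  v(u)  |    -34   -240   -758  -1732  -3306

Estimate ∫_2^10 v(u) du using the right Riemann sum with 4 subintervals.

Δu = 2.
Sum = 2·[(-240) + (-758) + (-1732) + (-3306)] = -12072.

-12072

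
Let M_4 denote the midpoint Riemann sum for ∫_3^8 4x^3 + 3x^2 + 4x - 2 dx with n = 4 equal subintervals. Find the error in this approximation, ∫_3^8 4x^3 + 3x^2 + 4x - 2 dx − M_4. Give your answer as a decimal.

44.921875

Exact integral: ∫_3^8 f(x) dx = 4600.
M_4 = 4555.078125.
Error = 4600 − 4555.078125 = 44.921875.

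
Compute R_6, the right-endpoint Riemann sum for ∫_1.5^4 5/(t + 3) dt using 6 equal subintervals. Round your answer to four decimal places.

2.1286

Δt = (4 − 1.5)/6 = 5/12.
Right endpoints: 23/12, 7/3, 2.75, 19/6, 43/12, 4.
f(23/12) = 60/59, f(7/3) = 0.9375, f(2.75) = 20/23, f(19/6) = 30/37, f(43/12) = 60/79, f(4) = 5/7.
Sum = Δt · [f(23/12) + f(7/3) + f(2.75) + ...].
Sum ≈ 2.1286.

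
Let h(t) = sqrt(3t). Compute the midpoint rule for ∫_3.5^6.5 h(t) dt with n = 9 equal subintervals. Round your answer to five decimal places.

11.57519

Δt = (6.5 − 3.5)/9 = 1/3.
Midpoints: 11/3, 4, 13/3, 14/3, 5, 16/3, 17/3, 6, 19/3.
h(11/3) ≈ 3.31662, h(4) ≈ 3.46410, h(13/3) ≈ 3.60555, h(14/3) ≈ 3.74166, h(5) ≈ 3.87298, h(16/3) ≈ 4.00000, h(17/3) ≈ 4.12311, h(6) ≈ 4.24264, h(19/3) ≈ 4.35890.
Sum = Δt · [h(11/3) + h(4) + h(13/3) + ...].
Sum ≈ 11.57519.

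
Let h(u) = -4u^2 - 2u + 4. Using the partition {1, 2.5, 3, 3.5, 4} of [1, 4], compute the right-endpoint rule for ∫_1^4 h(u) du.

-118

Subinterval widths: 1.5, 0.5, 0.5, 0.5.
Right endpoints: 2.5, 3, 3.5, 4.
h(2.5) = -26, h(3) = -38, h(3.5) = -52, h(4) = -68.
Sum = Σ Δu_i · h(u_i).
Sum = -118.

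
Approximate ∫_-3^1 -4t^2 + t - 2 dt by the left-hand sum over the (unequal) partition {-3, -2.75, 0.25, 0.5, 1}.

Subinterval widths: 0.25, 3, 0.25, 0.5.
Left endpoints: -3, -2.75, 0.25, 0.5.
f(-3) = -41, f(-2.75) = -35, f(0.25) = -2, f(0.5) = -2.5.
Sum = Σ Δt_i · f(t_i).
Sum = -117.

-117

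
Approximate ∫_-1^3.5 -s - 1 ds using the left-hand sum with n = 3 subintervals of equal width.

Δs = (3.5 − (-1))/3 = 1.5.
Left endpoints: -1, 0.5, 2.
f(-1) = 0, f(0.5) = -1.5, f(2) = -3.
Sum = Δs · [f(-1) + f(0.5) + f(2)].
Sum = -6.75.

-6.75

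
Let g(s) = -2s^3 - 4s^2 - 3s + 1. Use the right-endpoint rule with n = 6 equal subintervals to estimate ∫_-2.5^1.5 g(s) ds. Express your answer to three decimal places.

-9.963

Δs = (1.5 − (-2.5))/6 = 2/3.
Right endpoints: -11/6, -7/6, -0.5, 1/6, 5/6, 1.5.
g(-11/6) = 581/108, g(-7/6) = 241/108, g(-0.5) = 1.75, g(1/6) = 41/108, g(5/6) = -587/108, g(1.5) = -19.25.
Sum = Δs · [g(-11/6) + g(-7/6) + g(-0.5) + ...].
Sum ≈ -9.963.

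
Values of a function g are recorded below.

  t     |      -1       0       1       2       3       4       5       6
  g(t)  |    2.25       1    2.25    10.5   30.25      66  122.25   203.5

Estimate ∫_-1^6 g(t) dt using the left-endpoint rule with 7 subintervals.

Δt = 1.
Sum = 1·[2.25 + 1 + 2.25 + 10.5 + 30.25 + 66 + 122.25] = 234.5.

234.5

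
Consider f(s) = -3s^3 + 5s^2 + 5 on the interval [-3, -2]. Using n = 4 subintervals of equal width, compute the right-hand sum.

Δs = (-2 − (-3))/4 = 0.25.
Right endpoints: -2.75, -2.5, -2.25, -2.
f(-2.75) = 105.203125, f(-2.5) = 83.125, f(-2.25) = 64.484375, f(-2) = 49.
Sum = Δs · [f(-2.75) + f(-2.5) + f(-2.25) + f(-2)].
Sum = 75.453125.

75.453125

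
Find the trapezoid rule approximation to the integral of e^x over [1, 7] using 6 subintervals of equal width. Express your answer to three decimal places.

1183.590

Δx = (7 − 1)/6 = 1.
f(1) ≈ 2.718, f(2) ≈ 7.389, f(3) ≈ 20.086, f(4) ≈ 54.598, f(5) ≈ 148.413, f(6) ≈ 403.429, f(7) ≈ 1096.633.
T_6 = (Δx/2)·[f(x_0) + 2f(x_1) + ... + 2f(x_{5}) + f(x_6)].
Sum ≈ 1183.590.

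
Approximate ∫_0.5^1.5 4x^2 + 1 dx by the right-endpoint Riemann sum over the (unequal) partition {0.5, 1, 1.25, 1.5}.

Subinterval widths: 0.5, 0.25, 0.25.
Right endpoints: 1, 1.25, 1.5.
f(1) = 5, f(1.25) = 7.25, f(1.5) = 10.
Sum = Σ Δx_i · f(x_i).
Sum = 6.8125.

6.8125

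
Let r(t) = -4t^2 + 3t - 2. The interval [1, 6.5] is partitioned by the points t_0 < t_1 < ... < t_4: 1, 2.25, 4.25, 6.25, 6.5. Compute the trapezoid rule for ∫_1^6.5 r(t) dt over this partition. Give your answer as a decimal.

Subinterval widths: 1.25, 2, 2, 0.25.
r(1) = -3, r(2.25) = -15.5, r(4.25) = -61.5, r(6.25) = -139.5, r(6.5) = -151.5.
On each subinterval the trapezoid contributes (Δt_i/2)·[r(t_{i-1}) + r(t_i)].
Sum = -325.9375.

-325.9375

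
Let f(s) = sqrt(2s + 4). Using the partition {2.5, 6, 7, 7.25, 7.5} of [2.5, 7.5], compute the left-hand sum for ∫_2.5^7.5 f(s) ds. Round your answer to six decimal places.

Subinterval widths: 3.5, 1, 0.25, 0.25.
Left endpoints: 2.5, 6, 7, 7.25.
f(2.5) ≈ 3.000000, f(6) ≈ 4.000000, f(7) ≈ 4.242641, f(7.25) ≈ 4.301163.
Sum = Σ Δs_i · f(s_i).
Sum ≈ 16.635951.

16.635951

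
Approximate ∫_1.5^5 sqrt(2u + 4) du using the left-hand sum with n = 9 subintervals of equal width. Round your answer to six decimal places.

Δu = (5 − 1.5)/9 = 7/18.
Left endpoints: 1.5, 17/9, 41/18, 8/3, 55/18, 31/9, 23/6, 38/9, 83/18.
f(1.5) ≈ 2.645751, f(17/9) ≈ 2.788867, f(41/18) ≈ 2.924988, f(8/3) ≈ 3.055050, f(55/18) ≈ 3.179797, f(31/9) ≈ 3.299832, f(23/6) ≈ 3.415650, f(38/9) ≈ 3.527668, f(83/18) ≈ 3.636237.
Sum = Δu · [f(1.5) + f(17/9) + f(41/18) + ...].
Sum ≈ 11.073161.

11.073161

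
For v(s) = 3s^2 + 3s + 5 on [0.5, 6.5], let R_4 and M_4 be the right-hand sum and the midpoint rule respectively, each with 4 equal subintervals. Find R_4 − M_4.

118.125

R_4 = 482.25.
M_4 = 364.125.
R_4 − M_4 = 118.125.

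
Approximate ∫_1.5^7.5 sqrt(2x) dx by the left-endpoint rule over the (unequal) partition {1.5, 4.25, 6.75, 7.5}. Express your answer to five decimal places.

Subinterval widths: 2.75, 2.5, 0.75.
Left endpoints: 1.5, 4.25, 6.75.
f(1.5) ≈ 1.73205, f(4.25) ≈ 2.91548, f(6.75) ≈ 3.67423.
Sum = Σ Δx_i · f(x_i).
Sum ≈ 14.80751.

14.80751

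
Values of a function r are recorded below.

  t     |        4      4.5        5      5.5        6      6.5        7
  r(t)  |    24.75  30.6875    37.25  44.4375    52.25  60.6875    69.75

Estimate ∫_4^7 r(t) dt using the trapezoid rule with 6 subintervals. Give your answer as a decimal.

Δt = 0.5.
T_6 = (0.5/2)·[24.75 + 2·30.6875 + 2·37.25 + 2·44.4375 + 2·52.25 + 2·60.6875 + 69.75] = 136.28125.

136.28125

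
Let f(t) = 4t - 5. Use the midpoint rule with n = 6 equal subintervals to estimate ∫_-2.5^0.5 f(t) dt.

-27

Δt = (0.5 − (-2.5))/6 = 0.5.
Midpoints: -2.25, -1.75, -1.25, -0.75, -0.25, 0.25.
f(-2.25) = -14, f(-1.75) = -12, f(-1.25) = -10, f(-0.75) = -8, f(-0.25) = -6, f(0.25) = -4.
Sum = Δt · [f(-2.25) + f(-1.75) + f(-1.25) + ...].
Sum = -27.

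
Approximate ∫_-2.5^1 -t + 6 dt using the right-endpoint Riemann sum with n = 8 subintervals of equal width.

Δt = (1 − (-2.5))/8 = 0.4375.
Right endpoints: -2.0625, -1.625, -1.1875, -0.75, -0.3125, 0.125, 0.5625, 1.
f(-2.0625) = 8.0625, f(-1.625) = 7.625, f(-1.1875) = 7.1875, f(-0.75) = 6.75, f(-0.3125) = 6.3125, f(0.125) = 5.875, f(0.5625) = 5.4375, f(1) = 5.
Sum = Δt · [f(-2.0625) + f(-1.625) + f(-1.1875) + ...].
Sum = 22.859375.

22.859375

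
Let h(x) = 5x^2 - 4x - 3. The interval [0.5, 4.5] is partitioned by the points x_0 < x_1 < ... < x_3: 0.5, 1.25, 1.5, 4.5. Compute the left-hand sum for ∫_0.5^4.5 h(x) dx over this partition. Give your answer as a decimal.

3.890625

Subinterval widths: 0.75, 0.25, 3.
Left endpoints: 0.5, 1.25, 1.5.
h(0.5) = -3.75, h(1.25) = -0.1875, h(1.5) = 2.25.
Sum = Σ Δx_i · h(x_i).
Sum = 3.890625.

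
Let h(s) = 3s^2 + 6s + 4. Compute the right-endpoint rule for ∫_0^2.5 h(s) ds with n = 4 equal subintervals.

55.41015625

Δs = (2.5 − 0)/4 = 0.625.
Right endpoints: 0.625, 1.25, 1.875, 2.5.
h(0.625) = 8.921875, h(1.25) = 16.1875, h(1.875) = 25.796875, h(2.5) = 37.75.
Sum = Δs · [h(0.625) + h(1.25) + h(1.875) + h(2.5)].
Sum = 55.41015625.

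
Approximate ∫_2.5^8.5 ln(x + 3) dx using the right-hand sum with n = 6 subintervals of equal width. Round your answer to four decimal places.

Δx = (8.5 − 2.5)/6 = 1.
Right endpoints: 3.5, 4.5, 5.5, 6.5, 7.5, 8.5.
f(3.5) ≈ 1.8718, f(4.5) ≈ 2.0149, f(5.5) ≈ 2.1401, f(6.5) ≈ 2.2513, f(7.5) ≈ 2.3514, f(8.5) ≈ 2.4423.
Sum = Δx · [f(3.5) + f(4.5) + f(5.5) + ...].
Sum ≈ 13.0718.

13.0718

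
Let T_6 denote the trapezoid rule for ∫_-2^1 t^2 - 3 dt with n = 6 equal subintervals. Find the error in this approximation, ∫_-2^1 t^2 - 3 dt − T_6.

-0.125

Exact integral: ∫_-2^1 f(t) dt = -6.
T_6 = -5.875.
Error = -6 − (-5.875) = -0.125.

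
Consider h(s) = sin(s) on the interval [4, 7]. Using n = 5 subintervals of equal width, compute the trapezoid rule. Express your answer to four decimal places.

-1.3651

Δs = (7 − 4)/5 = 0.6.
h(4) ≈ -0.7568, h(4.6) ≈ -0.9937, h(5.2) ≈ -0.8835, h(5.8) ≈ -0.4646, h(6.4) ≈ 0.1165, h(7) ≈ 0.6570.
T_5 = (Δs/2)·[h(s_0) + 2h(s_1) + ... + 2h(s_{4}) + h(s_5)].
Sum ≈ -1.3651.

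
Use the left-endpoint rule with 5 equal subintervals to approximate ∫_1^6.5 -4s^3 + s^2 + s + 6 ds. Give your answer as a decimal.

-1111.77

Δs = (6.5 − 1)/5 = 1.1.
Left endpoints: 1, 2.1, 3.2, 4.3, 5.4.
f(1) = 4, f(2.1) = -24.534, f(3.2) = -111.632, f(4.3) = -289.238, f(5.4) = -589.296.
Sum = Δs · [f(1) + f(2.1) + f(3.2) + f(4.3) + f(5.4)].
Sum = -1111.77.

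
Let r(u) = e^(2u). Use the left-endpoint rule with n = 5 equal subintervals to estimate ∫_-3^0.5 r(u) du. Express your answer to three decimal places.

Δu = (0.5 − (-3))/5 = 0.7.
Left endpoints: -3, -2.3, -1.6, -0.9, -0.2.
r(-3) ≈ 0.002, r(-2.3) ≈ 0.010, r(-1.6) ≈ 0.041, r(-0.9) ≈ 0.165, r(-0.2) ≈ 0.670.
Sum = Δu · [r(-3) + r(-2.3) + r(-1.6) + r(-0.9) + r(-0.2)].
Sum ≈ 0.622.

0.622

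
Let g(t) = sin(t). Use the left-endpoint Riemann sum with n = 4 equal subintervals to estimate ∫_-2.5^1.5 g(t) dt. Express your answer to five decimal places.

Δt = (1.5 − (-2.5))/4 = 1.
Left endpoints: -2.5, -1.5, -0.5, 0.5.
g(-2.5) ≈ -0.59847, g(-1.5) ≈ -0.99749, g(-0.5) ≈ -0.47943, g(0.5) ≈ 0.47943.
Sum = Δt · [g(-2.5) + g(-1.5) + g(-0.5) + g(0.5)].
Sum ≈ -1.59597.

-1.59597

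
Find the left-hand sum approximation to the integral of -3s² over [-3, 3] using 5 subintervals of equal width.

-58.32

Δs = (3 − (-3))/5 = 1.2.
Left endpoints: -3, -1.8, -0.6, 0.6, 1.8.
f(-3) = -27, f(-1.8) = -9.72, f(-0.6) = -1.08, f(0.6) = -1.08, f(1.8) = -9.72.
Sum = Δs · [f(-3) + f(-1.8) + f(-0.6) + f(0.6) + f(1.8)].
Sum = -58.32.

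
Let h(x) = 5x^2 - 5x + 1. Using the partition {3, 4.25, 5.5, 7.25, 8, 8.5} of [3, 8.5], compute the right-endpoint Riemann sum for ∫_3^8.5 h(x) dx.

Subinterval widths: 1.25, 1.25, 1.75, 0.75, 0.5.
Right endpoints: 4.25, 5.5, 7.25, 8, 8.5.
h(4.25) = 70.0625, h(5.5) = 124.75, h(7.25) = 227.5625, h(8) = 281, h(8.5) = 319.75.
Sum = Σ Δx_i · h(x_i).
Sum = 1012.375.

1012.375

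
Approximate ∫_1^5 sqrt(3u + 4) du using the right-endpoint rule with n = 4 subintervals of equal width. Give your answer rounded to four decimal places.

Δu = (5 − 1)/4 = 1.
Right endpoints: 2, 3, 4, 5.
f(2) ≈ 3.1623, f(3) ≈ 3.6056, f(4) ≈ 4.0000, f(5) ≈ 4.3589.
Sum = Δu · [f(2) + f(3) + f(4) + f(5)].
Sum ≈ 15.1267.

15.1267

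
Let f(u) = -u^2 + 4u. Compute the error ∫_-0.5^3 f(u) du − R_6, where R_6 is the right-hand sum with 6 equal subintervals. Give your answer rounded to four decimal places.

-1.3328

Exact integral: ∫_-0.5^3 f(u) du ≈ 8.458333.
R_6 ≈ 9.791088.
Error ≈ 8.458333 − 9.791088 ≈ -1.3328.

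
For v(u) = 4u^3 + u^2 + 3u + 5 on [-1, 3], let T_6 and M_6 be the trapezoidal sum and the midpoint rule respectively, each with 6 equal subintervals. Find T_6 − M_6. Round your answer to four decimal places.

5.7778

T_6 ≈ 125.185185.
M_6 ≈ 119.407407.
T_6 − M_6 ≈ 5.7778.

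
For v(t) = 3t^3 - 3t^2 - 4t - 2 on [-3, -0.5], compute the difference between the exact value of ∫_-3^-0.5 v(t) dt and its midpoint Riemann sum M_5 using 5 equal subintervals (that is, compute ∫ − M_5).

-0.9765625

Exact integral: ∫_-3^-0.5 v(t) dt = -75.078125.
M_5 = -74.1015625.
Error = -75.078125 − (-74.1015625) = -0.9765625.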